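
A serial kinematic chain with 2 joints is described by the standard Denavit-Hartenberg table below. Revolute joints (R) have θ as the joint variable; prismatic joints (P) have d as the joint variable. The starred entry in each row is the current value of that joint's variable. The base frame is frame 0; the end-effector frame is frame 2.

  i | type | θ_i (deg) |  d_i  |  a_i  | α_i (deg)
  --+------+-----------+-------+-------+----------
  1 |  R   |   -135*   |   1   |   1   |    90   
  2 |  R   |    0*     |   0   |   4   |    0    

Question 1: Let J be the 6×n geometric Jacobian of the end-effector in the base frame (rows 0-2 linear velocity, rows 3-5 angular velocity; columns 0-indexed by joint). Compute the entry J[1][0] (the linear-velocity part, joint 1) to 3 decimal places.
-3.536

axis z_0 = ẑ; lever o_n−o_0 = (-3.5355,-3.5355,1.0000)
cross product → J_v[:, 0] = (3.5355,-3.5355,0.0000)
J_ω[:, 0] = z_0
entry J[1][0] = -3.5355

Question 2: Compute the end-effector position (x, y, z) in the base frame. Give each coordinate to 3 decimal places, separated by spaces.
-3.536 -3.536 1.000

after link 1: o_1 = (-0.7071, -0.7071, 1.0000)
after link 2: o_2 = (-3.5355, -3.5355, 1.0000)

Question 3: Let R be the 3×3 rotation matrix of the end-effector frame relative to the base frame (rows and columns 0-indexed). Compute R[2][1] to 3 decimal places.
End-effector y-axis (col 1 of R) = (0.0000,-0.0000,1.0000)
R[2][1] = 1.0000

1.000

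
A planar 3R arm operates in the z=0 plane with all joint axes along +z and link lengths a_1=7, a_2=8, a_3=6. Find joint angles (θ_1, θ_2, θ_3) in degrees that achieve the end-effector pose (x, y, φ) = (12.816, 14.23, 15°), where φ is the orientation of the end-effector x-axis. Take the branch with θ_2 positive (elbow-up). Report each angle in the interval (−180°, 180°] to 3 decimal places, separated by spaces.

wrist centre = target − a_3·(cos φ, sin φ) = (7.0204, 12.6771)
cos θ_2 = (209.9952−7²−8²)/(2·7·8) = 0.8660; θ_2 = 29.9997° (elbow-up)
β = atan2(12.6771,7.0204) = 61.0227°; ψ = atan2(4.0000,13.9282) = 16.0232°
θ_1 = β − ψ = 44.9995°
θ_3 = φ − θ_1 − θ_2 = -59.9992° (wrapped to (-180°,180°])

45.000 30.000 -59.999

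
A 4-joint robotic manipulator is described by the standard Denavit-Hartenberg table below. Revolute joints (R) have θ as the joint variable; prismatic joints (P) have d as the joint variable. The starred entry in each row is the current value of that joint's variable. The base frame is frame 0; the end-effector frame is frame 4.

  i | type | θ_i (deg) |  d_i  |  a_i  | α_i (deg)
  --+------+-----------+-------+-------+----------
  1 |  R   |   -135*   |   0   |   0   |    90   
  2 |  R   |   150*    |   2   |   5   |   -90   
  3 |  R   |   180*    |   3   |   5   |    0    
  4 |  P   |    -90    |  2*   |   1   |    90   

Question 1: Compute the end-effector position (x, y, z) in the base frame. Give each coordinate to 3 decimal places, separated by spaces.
after link 1: o_1 = (0.0000, 0.0000, 0.0000)
after link 2: o_2 = (1.6476, 4.4761, 2.5000)
after link 3: o_3 = (-0.3536, 2.4749, -2.5981)
after link 4: o_4 = (1.0607, 2.4749, -4.3301)

1.061 2.475 -4.330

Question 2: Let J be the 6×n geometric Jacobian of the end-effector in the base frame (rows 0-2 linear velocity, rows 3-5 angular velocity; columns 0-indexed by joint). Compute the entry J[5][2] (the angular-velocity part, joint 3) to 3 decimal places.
-0.866

axis z_2 = (0.3536,0.3536,-0.8660); lever o_n−o_2 = (-0.5870,-2.0012,-6.8301)
cross product → J_v[:, 2] = (-4.1479,2.9232,-0.5000)
J_ω[:, 2] = z_2
entry J[5][2] = -0.8660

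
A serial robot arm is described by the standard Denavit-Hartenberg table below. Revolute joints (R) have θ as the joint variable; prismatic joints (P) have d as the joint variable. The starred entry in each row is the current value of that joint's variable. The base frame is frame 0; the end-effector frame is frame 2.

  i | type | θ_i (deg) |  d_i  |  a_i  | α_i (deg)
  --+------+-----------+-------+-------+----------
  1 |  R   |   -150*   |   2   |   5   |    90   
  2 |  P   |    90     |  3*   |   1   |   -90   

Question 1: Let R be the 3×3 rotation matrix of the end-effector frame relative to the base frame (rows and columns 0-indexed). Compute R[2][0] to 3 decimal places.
End-effector x-axis (col 0 of R) = (-0.0000,-0.0000,1.0000)
R[2][0] = 1.0000

1.000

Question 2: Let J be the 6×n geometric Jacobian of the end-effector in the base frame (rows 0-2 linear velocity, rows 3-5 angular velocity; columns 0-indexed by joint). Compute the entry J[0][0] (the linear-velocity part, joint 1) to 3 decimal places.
-0.098

axis z_0 = ẑ; lever o_n−o_0 = (-5.8301,0.0981,3.0000)
cross product → J_v[:, 0] = (-0.0981,-5.8301,0.0000)
J_ω[:, 0] = z_0
entry J[0][0] = -0.0981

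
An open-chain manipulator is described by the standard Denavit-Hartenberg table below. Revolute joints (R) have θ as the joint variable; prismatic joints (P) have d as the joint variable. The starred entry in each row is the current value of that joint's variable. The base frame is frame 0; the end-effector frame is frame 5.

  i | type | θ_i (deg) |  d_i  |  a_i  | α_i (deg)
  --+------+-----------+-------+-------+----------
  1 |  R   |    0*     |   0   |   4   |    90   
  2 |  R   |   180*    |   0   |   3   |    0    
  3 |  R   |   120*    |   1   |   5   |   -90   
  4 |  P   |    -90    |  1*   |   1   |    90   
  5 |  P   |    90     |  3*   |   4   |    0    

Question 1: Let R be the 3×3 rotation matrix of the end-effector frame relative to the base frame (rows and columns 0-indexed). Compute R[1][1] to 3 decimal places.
End-effector y-axis (col 1 of R) = (0.0000,1.0000,0.0000)
R[1][1] = 1.0000

1.000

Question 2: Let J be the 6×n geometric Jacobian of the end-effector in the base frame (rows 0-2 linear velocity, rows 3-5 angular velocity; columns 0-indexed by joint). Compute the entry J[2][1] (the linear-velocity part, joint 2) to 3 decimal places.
2.330

axis z_1 = (0.0000,-1.0000,0.0000); lever o_n−o_1 = (2.3301,-2.0000,0.7679)
cross product → J_v[:, 1] = (-0.7679,0.0000,2.3301)
J_ω[:, 1] = z_1
entry J[2][1] = 2.3301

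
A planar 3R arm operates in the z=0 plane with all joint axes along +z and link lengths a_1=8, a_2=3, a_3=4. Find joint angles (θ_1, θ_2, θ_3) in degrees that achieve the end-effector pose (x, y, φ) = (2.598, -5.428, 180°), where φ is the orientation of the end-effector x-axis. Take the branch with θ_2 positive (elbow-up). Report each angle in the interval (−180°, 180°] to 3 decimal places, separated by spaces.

wrist centre = target − a_3·(cos φ, sin φ) = (6.5980, -5.4280)
cos θ_2 = (72.9968−8²−3²)/(2·8·3) = -0.0001; θ_2 = 90.0038° (elbow-up)
β = atan2(-5.4280,6.5980) = -39.4432°; ψ = atan2(3.0000,7.9998) = 20.5565°
θ_1 = β − ψ = -59.9997°
θ_3 = φ − θ_1 − θ_2 = 149.9959° (wrapped to (-180°,180°])

-60.000 90.004 149.996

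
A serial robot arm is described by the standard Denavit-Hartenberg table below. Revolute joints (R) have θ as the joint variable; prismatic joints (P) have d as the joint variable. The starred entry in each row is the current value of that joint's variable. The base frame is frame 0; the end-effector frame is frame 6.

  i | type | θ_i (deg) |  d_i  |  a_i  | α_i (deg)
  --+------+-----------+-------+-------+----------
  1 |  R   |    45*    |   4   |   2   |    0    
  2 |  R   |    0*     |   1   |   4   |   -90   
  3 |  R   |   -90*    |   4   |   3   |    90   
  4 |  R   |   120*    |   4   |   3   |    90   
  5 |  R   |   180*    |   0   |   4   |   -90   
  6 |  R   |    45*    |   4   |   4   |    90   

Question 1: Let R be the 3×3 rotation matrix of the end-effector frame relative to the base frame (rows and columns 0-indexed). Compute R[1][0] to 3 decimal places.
End-effector x-axis (col 0 of R) = (0.6830,-0.6830,-0.2588)
R[1][0] = -0.6830

-0.683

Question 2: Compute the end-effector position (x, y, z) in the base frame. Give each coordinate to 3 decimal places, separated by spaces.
4.759 3.727 7.465

after link 1: o_1 = (1.4142, 1.4142, 4.0000)
after link 2: o_2 = (4.2426, 4.2426, 5.0000)
after link 3: o_3 = (1.4142, 7.0711, 8.0000)
after link 4: o_4 = (-3.2513, 6.0798, 6.5000)
after link 5: o_5 = (-0.8018, 3.6303, 8.5000)
after link 6: o_6 = (4.7586, 3.7266, 7.4647)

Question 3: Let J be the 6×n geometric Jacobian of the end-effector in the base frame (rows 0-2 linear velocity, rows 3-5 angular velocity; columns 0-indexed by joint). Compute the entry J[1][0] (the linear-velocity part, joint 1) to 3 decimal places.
axis z_0 = ẑ; lever o_n−o_0 = (4.7586,3.7266,7.4647)
cross product → J_v[:, 0] = (-3.7266,4.7586,0.0000)
J_ω[:, 0] = z_0
entry J[1][0] = 4.7586

4.759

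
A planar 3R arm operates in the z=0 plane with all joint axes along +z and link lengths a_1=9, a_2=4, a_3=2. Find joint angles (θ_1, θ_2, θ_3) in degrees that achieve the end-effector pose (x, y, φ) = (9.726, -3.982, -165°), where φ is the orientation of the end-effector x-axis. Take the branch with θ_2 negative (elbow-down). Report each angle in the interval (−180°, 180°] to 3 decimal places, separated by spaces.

wrist centre = target − a_3·(cos φ, sin φ) = (11.6579, -3.4644)
cos θ_2 = (147.9073−9²−4²)/(2·9·4) = 0.7070; θ_2 = -45.0049° (elbow-down)
β = atan2(-3.4644,11.6579) = -16.5504°; ψ = atan2(-2.8287,11.8282) = -13.4495°
θ_1 = β − ψ = -3.1009°
θ_3 = φ − θ_1 − θ_2 = -116.8942° (wrapped to (-180°,180°])

-3.101 -45.005 -116.894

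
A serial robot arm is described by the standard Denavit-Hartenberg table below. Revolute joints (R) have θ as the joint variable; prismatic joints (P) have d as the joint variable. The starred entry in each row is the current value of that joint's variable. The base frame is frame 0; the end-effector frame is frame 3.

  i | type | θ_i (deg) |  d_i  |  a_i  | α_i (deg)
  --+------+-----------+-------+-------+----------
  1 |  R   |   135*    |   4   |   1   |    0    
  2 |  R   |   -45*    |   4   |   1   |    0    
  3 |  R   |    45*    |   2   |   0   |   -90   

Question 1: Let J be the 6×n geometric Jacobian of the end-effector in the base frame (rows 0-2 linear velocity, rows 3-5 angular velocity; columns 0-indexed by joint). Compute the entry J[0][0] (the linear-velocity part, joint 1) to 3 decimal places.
-1.707

axis z_0 = ẑ; lever o_n−o_0 = (-0.7071,1.7071,10.0000)
cross product → J_v[:, 0] = (-1.7071,-0.7071,0.0000)
J_ω[:, 0] = z_0
entry J[0][0] = -1.7071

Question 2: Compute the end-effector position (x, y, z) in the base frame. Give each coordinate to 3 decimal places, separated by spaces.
after link 1: o_1 = (-0.7071, 0.7071, 4.0000)
after link 2: o_2 = (-0.7071, 1.7071, 8.0000)
after link 3: o_3 = (-0.7071, 1.7071, 10.0000)

-0.707 1.707 10.000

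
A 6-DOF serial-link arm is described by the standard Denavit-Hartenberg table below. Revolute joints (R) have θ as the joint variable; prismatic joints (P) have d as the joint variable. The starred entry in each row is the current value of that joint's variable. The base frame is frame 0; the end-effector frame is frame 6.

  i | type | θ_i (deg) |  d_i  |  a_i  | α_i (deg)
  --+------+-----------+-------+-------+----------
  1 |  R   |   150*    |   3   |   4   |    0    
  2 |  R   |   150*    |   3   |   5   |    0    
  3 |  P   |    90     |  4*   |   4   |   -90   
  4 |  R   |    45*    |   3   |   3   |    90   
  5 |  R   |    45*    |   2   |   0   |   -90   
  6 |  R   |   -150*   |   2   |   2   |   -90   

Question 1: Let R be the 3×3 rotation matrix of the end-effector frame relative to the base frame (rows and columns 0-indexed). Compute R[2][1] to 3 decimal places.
-0.500

End-effector y-axis (col 1 of R) = (0.7866,-0.3624,-0.5000)
R[2][1] = -0.5000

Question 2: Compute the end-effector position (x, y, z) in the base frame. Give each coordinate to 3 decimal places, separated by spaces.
after link 1: o_1 = (-3.4641, 2.0000, 3.0000)
after link 2: o_2 = (-0.9641, -2.3301, 6.0000)
after link 3: o_3 = (2.5000, -0.3301, 10.0000)
after link 4: o_4 = (2.8371, 3.3286, 7.8787)
after link 5: o_5 = (4.0619, 4.0357, 9.2929)
after link 6: o_6 = (2.9635, 3.6203, 11.8660)

2.963 3.620 11.866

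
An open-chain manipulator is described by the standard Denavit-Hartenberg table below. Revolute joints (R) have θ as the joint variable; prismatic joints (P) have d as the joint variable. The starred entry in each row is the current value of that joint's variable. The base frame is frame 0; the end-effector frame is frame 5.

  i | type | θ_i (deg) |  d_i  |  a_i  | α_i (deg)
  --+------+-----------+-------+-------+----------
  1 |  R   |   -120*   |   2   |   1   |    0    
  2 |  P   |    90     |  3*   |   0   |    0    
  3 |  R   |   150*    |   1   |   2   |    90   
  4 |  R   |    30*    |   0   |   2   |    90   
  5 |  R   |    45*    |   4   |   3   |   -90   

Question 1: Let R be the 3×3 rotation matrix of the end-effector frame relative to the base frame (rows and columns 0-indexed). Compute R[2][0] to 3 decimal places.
End-effector x-axis (col 0 of R) = (0.3062,0.8839,0.3536)
R[2][0] = 0.3536

0.354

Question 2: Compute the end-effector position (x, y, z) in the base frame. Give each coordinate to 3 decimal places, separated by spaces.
after link 1: o_1 = (-0.5000, -0.8660, 2.0000)
after link 2: o_2 = (-0.5000, -0.8660, 5.0000)
after link 3: o_3 = (-1.5000, 0.8660, 6.0000)
after link 4: o_4 = (-2.3660, 2.3660, 7.0000)
after link 5: o_5 = (-2.4475, 6.7497, 4.5966)

-2.447 6.750 4.597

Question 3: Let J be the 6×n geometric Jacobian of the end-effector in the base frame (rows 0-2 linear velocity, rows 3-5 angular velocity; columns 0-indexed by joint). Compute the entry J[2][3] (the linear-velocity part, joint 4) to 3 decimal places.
5.569

axis z_3 = (0.8660,0.5000,0.0000); lever o_n−o_3 = (-0.9475,5.8837,-1.4034)
cross product → J_v[:, 3] = (-0.7017,1.2154,5.5692)
J_ω[:, 3] = z_3
entry J[2][3] = 5.5692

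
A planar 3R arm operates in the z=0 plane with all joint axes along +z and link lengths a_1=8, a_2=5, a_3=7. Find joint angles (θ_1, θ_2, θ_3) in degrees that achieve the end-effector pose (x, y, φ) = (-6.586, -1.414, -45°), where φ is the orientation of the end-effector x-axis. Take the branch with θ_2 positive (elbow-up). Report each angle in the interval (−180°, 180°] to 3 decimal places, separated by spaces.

145.922 44.993 124.084

wrist centre = target − a_3·(cos φ, sin φ) = (-11.5357, 3.5357)
cos θ_2 = (145.5750−8²−5²)/(2·8·5) = 0.7072; θ_2 = 44.9935° (elbow-up)
β = atan2(3.5357,-11.5357) = 162.9595°; ψ = atan2(3.5351,11.5359) = 17.0374°
θ_1 = β − ψ = 145.9221°
θ_3 = φ − θ_1 − θ_2 = 124.0844° (wrapped to (-180°,180°])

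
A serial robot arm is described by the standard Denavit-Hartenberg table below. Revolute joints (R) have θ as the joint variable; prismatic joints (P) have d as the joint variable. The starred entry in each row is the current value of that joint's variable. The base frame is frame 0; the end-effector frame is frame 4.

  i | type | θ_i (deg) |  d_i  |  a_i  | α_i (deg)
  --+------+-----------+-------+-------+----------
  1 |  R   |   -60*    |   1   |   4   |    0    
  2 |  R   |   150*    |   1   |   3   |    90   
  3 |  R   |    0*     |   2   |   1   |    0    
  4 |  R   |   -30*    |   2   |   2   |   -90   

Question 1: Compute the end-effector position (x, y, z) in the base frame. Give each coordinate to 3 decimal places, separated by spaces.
6.000 2.268 1.000

after link 1: o_1 = (2.0000, -3.4641, 1.0000)
after link 2: o_2 = (2.0000, -0.4641, 2.0000)
after link 3: o_3 = (4.0000, 0.5359, 2.0000)
after link 4: o_4 = (6.0000, 2.2679, 1.0000)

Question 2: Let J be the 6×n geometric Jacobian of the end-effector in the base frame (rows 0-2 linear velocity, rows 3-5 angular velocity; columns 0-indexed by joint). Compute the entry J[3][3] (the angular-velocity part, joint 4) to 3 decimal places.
axis z_3 = (1.0000,0.0000,0.0000); lever o_n−o_3 = (2.0000,1.7321,-1.0000)
cross product → J_v[:, 3] = (-0.0000,1.0000,1.7321)
J_ω[:, 3] = z_3
entry J[3][3] = 1.0000

1.000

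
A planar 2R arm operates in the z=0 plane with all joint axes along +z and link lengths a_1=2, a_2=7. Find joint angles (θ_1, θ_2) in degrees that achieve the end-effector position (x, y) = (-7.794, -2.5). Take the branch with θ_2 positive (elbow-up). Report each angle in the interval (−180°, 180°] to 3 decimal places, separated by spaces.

149.993 60.008

cos θ_2 = (66.9964−2²−7²)/(2·2·7) = 0.4999; θ_2 = 60.0084° (elbow-up)
β = atan2(-2.5000,-7.7940) = -162.2159°; ψ = atan2(6.0627,5.4991) = 47.7907°
θ_1 = β − ψ = -210.0065°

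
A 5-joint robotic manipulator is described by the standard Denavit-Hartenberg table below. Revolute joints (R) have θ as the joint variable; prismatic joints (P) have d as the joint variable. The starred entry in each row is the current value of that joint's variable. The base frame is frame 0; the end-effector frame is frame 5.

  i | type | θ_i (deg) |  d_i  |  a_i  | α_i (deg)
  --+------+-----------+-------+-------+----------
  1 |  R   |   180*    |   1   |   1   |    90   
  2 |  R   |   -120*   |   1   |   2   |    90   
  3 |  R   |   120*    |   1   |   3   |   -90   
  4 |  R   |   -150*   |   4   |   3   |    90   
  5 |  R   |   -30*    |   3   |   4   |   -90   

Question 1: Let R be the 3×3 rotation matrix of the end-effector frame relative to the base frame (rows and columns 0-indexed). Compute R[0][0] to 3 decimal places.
End-effector x-axis (col 0 of R) = (0.7790,-0.3995,-0.4833)
R[0][0] = 0.7790

0.779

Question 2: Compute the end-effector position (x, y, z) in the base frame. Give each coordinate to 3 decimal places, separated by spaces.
after link 1: o_1 = (-1.0000, 0.0000, 1.0000)
after link 2: o_2 = (-0.0000, 1.0000, -0.7321)
after link 3: o_3 = (0.1160, 3.5981, 1.0670)
after link 4: o_4 = (0.3325, -0.6519, 3.6920)
after link 5: o_5 = (1.5736, -3.5490, -0.1896)

1.574 -3.549 -0.190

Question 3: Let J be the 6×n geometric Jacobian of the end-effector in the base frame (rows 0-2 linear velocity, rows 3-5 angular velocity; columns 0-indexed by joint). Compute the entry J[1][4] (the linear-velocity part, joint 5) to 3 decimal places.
-3.232

axis z_4 = (-0.6250,-0.4330,-0.6495); lever o_n−o_4 = (1.2410,-2.8971,-3.8816)
cross product → J_v[:, 4] = (-0.2010,-3.2321,2.3481)
J_ω[:, 4] = z_4
entry J[1][4] = -3.2321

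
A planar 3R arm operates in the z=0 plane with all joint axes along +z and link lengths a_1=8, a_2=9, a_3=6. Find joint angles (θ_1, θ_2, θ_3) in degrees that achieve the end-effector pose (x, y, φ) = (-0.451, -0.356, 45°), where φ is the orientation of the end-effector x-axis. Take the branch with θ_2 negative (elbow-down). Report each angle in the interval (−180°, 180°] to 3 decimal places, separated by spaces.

-60.004 -134.999 -119.997

wrist centre = target − a_3·(cos φ, sin φ) = (-4.6936, -4.5986)
cos θ_2 = (43.1778−8²−9²)/(2·8·9) = -0.7071; θ_2 = -134.9994° (elbow-down)
β = atan2(-4.5986,-4.6936) = -135.5857°; ψ = atan2(-6.3640,1.6361) = -75.5822°
θ_1 = β − ψ = -60.0035°
θ_3 = φ − θ_1 − θ_2 = -119.9971° (wrapped to (-180°,180°])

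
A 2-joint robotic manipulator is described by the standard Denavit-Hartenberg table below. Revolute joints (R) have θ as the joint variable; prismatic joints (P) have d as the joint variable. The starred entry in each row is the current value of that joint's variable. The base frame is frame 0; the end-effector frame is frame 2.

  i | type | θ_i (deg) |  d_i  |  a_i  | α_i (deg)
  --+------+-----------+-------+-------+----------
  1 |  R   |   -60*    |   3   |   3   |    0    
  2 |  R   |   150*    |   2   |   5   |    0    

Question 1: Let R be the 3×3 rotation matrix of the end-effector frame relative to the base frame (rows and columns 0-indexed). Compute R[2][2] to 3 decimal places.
1.000

End-effector z-axis (col 2 of R) = (0.0000,0.0000,1.0000)
R[2][2] = 1.0000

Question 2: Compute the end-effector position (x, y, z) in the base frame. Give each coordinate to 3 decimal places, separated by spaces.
1.500 2.402 5.000

after link 1: o_1 = (1.5000, -2.5981, 3.0000)
after link 2: o_2 = (1.5000, 2.4019, 5.0000)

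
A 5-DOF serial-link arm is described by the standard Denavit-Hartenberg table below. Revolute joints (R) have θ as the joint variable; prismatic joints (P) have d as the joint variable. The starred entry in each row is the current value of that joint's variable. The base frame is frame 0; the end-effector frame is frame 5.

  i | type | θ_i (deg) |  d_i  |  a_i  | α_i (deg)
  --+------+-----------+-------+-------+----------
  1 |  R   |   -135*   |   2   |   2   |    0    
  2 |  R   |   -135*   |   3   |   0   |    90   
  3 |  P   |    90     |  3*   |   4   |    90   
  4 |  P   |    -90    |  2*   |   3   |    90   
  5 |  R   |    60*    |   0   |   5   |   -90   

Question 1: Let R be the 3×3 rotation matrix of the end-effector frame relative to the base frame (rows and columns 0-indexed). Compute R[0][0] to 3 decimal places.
-0.500

End-effector x-axis (col 0 of R) = (-0.5000,0.8660,0.0000)
R[0][0] = -0.5000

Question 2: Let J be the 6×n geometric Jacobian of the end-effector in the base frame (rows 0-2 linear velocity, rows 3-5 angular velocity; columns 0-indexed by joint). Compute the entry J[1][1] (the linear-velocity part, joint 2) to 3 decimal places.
-2.500

axis z_1 = (0.0000,0.0000,1.0000); lever o_n−o_1 = (-2.5000,6.3301,7.0000)
cross product → J_v[:, 1] = (-6.3301,-2.5000,0.0000)
J_ω[:, 1] = z_1
entry J[1][1] = -2.5000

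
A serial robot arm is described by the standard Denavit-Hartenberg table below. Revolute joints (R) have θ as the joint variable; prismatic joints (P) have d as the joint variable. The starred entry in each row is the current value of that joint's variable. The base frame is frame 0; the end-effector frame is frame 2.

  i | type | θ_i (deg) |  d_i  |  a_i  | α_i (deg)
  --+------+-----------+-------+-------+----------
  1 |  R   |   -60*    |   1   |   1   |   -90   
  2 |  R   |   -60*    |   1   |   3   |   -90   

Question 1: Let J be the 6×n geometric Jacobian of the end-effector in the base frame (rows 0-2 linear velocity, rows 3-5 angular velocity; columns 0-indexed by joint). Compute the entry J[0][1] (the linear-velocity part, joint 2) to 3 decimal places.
1.299

axis z_1 = (0.8660,0.5000,0.0000); lever o_n−o_1 = (1.6160,-0.7990,2.5981)
cross product → J_v[:, 1] = (1.2990,-2.2500,-1.5000)
J_ω[:, 1] = z_1
entry J[0][1] = 1.2990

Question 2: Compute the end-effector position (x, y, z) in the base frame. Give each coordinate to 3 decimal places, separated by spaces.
after link 1: o_1 = (0.5000, -0.8660, 1.0000)
after link 2: o_2 = (2.1160, -1.6651, 3.5981)

2.116 -1.665 3.598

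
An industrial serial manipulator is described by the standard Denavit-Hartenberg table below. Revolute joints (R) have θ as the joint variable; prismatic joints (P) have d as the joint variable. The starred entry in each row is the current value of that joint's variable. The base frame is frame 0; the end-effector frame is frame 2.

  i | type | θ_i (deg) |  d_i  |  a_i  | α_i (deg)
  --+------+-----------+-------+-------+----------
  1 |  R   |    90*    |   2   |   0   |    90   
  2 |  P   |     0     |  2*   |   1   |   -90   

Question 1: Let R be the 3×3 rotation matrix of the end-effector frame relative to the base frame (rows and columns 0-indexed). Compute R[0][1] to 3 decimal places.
End-effector y-axis (col 1 of R) = (-1.0000,0.0000,0.0000)
R[0][1] = -1.0000

-1.000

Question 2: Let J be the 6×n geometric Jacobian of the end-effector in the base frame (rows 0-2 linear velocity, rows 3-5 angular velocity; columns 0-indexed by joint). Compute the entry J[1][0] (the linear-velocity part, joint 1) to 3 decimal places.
2.000

axis z_0 = ẑ; lever o_n−o_0 = (2.0000,1.0000,2.0000)
cross product → J_v[:, 0] = (-1.0000,2.0000,0.0000)
J_ω[:, 0] = z_0
entry J[1][0] = 2.0000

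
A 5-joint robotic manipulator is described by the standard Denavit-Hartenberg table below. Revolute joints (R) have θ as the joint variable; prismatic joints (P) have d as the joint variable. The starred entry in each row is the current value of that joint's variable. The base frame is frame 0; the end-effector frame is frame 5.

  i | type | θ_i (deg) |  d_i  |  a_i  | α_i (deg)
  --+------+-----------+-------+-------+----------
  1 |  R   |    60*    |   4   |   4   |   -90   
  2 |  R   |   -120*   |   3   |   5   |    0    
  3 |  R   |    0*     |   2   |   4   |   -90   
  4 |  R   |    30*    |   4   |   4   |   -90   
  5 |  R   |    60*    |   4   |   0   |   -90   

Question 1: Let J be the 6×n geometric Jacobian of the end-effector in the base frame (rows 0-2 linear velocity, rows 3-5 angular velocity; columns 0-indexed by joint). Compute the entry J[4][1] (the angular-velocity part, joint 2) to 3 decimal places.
0.500

axis z_1 = (-0.8660,0.5000,0.0000); lever o_n−o_1 = (-0.4821,-1.7631,11.0622)
cross product → J_v[:, 1] = (5.5311,9.5801,1.7679)
J_ω[:, 1] = z_1
entry J[4][1] = 0.5000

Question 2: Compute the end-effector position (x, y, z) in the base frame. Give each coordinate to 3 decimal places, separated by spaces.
after link 1: o_1 = (2.0000, 3.4641, 4.0000)
after link 2: o_2 = (-1.8481, 2.7990, 8.3301)
after link 3: o_3 = (-4.5801, 2.0670, 11.7942)
after link 4: o_4 = (-1.9821, 2.5670, 16.7942)
after link 5: o_5 = (1.5179, 1.7010, 15.0622)

1.518 1.701 15.062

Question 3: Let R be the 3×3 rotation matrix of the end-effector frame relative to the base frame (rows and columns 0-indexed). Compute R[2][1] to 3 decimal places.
End-effector y-axis (col 1 of R) = (-0.8750,0.2165,0.4330)
R[2][1] = 0.4330

0.433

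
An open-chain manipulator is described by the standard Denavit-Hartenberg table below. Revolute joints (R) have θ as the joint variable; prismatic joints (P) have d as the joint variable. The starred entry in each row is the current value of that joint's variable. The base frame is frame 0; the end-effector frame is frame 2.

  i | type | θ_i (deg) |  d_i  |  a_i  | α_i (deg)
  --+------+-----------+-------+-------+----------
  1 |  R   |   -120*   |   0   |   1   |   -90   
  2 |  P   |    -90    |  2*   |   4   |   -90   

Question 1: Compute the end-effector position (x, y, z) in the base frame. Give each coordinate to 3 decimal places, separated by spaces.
after link 1: o_1 = (-0.5000, -0.8660, 0.0000)
after link 2: o_2 = (1.2321, -1.8660, 4.0000)

1.232 -1.866 4.000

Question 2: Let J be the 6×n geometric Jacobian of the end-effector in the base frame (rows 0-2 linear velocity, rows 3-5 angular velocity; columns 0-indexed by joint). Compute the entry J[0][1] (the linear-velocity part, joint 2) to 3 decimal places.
prismatic axis z_1 = (0.8660,-0.5000,0.0000)
J_v[:, 1] = z_1; J_ω[:, 1] = (0,0,0)
entry J[0][1] = 0.8660

0.866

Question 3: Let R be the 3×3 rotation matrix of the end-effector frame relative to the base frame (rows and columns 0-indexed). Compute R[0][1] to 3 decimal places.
-0.866

End-effector y-axis (col 1 of R) = (-0.8660,0.5000,-0.0000)
R[0][1] = -0.8660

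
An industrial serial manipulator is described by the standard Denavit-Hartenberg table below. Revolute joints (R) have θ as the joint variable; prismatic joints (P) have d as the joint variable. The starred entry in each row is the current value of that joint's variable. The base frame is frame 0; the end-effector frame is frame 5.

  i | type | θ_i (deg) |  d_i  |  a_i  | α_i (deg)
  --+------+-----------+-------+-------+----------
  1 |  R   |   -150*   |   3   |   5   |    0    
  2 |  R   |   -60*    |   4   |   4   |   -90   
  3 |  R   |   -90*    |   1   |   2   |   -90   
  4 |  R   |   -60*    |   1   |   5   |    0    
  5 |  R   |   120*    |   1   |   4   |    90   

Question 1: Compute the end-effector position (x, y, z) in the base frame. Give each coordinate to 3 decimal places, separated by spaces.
-10.459 -1.116 13.500

after link 1: o_1 = (-4.3301, -2.5000, 3.0000)
after link 2: o_2 = (-7.7942, -0.5000, 7.0000)
after link 3: o_3 = (-8.2942, -1.3660, 9.0000)
after link 4: o_4 = (-11.3253, -4.6160, 11.5000)
after link 5: o_5 = (-10.4593, -1.1160, 13.5000)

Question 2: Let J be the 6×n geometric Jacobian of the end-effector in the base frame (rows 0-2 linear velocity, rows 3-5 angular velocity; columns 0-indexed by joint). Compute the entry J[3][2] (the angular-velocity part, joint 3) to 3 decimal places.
-0.500

axis z_2 = (-0.5000,-0.8660,0.0000); lever o_n−o_2 = (-2.6651,-0.6160,6.5000)
cross product → J_v[:, 2] = (-5.6292,3.2500,-2.0000)
J_ω[:, 2] = z_2
entry J[3][2] = -0.5000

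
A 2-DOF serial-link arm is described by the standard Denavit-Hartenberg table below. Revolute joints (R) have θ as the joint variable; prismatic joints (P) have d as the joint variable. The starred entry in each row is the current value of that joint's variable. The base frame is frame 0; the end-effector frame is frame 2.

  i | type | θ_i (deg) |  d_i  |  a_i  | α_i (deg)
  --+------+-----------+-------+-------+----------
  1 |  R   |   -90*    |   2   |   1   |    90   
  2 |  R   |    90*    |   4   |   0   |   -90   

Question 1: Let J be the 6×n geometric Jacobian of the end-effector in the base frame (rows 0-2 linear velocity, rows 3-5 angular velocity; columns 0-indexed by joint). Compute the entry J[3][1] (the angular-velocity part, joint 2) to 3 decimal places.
axis z_1 = (-1.0000,-0.0000,0.0000); lever o_n−o_1 = (-4.0000,-0.0000,0.0000)
cross product → J_v[:, 1] = (-0.0000,0.0000,-0.0000)
J_ω[:, 1] = z_1
entry J[3][1] = -1.0000

-1.000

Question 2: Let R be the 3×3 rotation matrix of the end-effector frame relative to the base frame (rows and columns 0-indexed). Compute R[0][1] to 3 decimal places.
End-effector y-axis (col 1 of R) = (1.0000,0.0000,-0.0000)
R[0][1] = 1.0000

1.000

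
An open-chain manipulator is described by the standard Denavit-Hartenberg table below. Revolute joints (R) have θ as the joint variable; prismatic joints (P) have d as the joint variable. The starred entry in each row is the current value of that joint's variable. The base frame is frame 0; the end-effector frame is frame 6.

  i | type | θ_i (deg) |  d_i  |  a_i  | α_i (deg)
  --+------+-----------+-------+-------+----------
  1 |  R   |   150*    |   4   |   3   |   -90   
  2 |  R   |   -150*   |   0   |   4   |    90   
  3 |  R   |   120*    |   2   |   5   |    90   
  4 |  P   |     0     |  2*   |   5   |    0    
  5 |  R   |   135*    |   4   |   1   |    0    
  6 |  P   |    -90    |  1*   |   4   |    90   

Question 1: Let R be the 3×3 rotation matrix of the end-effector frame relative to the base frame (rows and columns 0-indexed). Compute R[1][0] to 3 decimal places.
-0.554

End-effector x-axis (col 0 of R) = (-0.2652,-0.5540,-0.7891)
R[1][0] = -0.5540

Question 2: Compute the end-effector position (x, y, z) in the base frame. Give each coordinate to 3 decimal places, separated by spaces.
-4.199 -13.739 1.207

after link 1: o_1 = (-2.5981, 1.5000, 4.0000)
after link 2: o_2 = (0.4019, -0.2321, 6.0000)
after link 3: o_3 = (-2.7721, -3.3995, 3.0179)
after link 4: o_4 = (-6.0131, -7.6830, 2.6340)
after link 5: o_5 = (-3.5375, -10.7146, 3.9304)
after link 6: o_6 = (-4.1987, -13.7387, 1.2068)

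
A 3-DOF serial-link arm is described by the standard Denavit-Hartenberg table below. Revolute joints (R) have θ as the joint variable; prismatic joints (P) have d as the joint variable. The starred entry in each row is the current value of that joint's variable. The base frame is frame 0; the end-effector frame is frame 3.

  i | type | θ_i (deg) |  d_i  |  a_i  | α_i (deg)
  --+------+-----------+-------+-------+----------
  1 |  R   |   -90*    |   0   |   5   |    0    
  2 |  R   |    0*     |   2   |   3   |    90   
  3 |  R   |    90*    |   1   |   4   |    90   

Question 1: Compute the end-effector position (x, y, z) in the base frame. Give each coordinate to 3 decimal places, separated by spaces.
-1.000 -8.000 6.000

after link 1: o_1 = (0.0000, -5.0000, 0.0000)
after link 2: o_2 = (0.0000, -8.0000, 2.0000)
after link 3: o_3 = (-1.0000, -8.0000, 6.0000)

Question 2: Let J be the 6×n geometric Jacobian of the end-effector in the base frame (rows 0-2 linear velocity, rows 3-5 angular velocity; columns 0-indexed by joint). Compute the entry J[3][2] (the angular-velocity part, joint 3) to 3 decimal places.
axis z_2 = (-1.0000,-0.0000,0.0000); lever o_n−o_2 = (-1.0000,0.0000,4.0000)
cross product → J_v[:, 2] = (-0.0000,4.0000,-0.0000)
J_ω[:, 2] = z_2
entry J[3][2] = -1.0000

-1.000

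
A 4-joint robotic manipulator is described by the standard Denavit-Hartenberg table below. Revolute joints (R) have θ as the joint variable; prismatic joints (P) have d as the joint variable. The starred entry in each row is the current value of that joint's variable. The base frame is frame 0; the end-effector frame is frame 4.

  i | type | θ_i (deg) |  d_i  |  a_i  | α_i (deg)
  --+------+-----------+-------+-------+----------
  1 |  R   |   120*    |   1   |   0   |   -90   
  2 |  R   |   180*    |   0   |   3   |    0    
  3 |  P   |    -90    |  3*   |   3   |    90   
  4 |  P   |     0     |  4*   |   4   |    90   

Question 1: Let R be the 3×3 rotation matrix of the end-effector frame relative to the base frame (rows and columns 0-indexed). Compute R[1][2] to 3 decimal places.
End-effector z-axis (col 2 of R) = (0.8660,0.5000,-0.0000)
R[1][2] = 0.5000

0.500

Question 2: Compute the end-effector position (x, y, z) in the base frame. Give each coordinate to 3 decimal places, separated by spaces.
-3.098 -0.634 -6.000

after link 1: o_1 = (0.0000, 0.0000, 1.0000)
after link 2: o_2 = (1.5000, -2.5981, 1.0000)
after link 3: o_3 = (-1.0981, -4.0981, -2.0000)
after link 4: o_4 = (-3.0981, -0.6340, -6.0000)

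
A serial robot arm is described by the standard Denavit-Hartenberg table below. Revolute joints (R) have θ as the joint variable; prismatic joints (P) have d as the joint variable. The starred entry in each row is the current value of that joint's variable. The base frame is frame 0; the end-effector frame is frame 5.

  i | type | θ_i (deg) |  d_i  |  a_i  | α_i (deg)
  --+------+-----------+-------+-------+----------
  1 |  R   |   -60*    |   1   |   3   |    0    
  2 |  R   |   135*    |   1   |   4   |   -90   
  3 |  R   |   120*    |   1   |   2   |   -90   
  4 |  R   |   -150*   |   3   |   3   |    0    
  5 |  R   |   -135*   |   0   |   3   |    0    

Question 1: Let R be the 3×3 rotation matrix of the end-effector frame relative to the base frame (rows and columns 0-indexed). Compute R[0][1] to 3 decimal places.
End-effector y-axis (col 1 of R) = (0.3750,0.3995,0.8365)
R[0][1] = 0.3750

0.375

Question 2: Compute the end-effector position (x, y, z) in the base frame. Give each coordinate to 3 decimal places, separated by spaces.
2.224 -1.433 3.346

after link 1: o_1 = (1.5000, -2.5981, 1.0000)
after link 2: o_2 = (2.5353, 1.2656, 2.0000)
after link 3: o_3 = (1.3105, 0.5585, 0.2679)
after link 4: o_4 = (-0.4746, -0.3080, 4.0179)
after link 5: o_5 = (2.2240, -1.4330, 3.3455)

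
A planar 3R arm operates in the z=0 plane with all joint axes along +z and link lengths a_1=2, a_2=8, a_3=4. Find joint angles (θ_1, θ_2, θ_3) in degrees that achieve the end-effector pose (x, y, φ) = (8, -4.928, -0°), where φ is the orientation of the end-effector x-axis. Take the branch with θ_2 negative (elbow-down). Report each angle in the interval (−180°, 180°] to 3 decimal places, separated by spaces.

wrist centre = target − a_3·(cos φ, sin φ) = (4.0000, -4.9280)
cos θ_2 = (40.2852−2²−8²)/(2·2·8) = -0.8661; θ_2 = -150.0072° (elbow-down)
β = atan2(-4.9280,4.0000) = -50.9342°; ψ = atan2(-3.9991,-4.9287) = -140.9443°
θ_1 = β − ψ = 90.0101°
θ_3 = φ − θ_1 − θ_2 = 59.9971° (wrapped to (-180°,180°])

90.010 -150.007 59.997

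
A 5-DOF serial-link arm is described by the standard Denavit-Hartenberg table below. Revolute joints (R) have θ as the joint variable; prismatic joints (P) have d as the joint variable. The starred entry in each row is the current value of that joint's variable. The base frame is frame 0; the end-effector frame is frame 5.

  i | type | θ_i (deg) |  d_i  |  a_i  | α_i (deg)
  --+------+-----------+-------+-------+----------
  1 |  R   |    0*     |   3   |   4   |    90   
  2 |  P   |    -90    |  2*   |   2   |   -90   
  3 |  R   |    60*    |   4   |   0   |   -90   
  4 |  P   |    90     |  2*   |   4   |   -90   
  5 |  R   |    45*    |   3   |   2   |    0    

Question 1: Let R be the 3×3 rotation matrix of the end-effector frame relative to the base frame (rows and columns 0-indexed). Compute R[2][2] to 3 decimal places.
End-effector z-axis (col 2 of R) = (-0.0000,-0.8660,0.5000)
R[2][2] = 0.5000

0.500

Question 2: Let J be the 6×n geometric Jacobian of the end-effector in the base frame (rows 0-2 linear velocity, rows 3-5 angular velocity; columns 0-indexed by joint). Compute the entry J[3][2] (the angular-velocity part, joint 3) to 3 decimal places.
1.000

axis z_2 = (1.0000,-0.0000,0.0000); lever o_n−o_2 = (-1.4142,-2.3052,2.0073)
cross product → J_v[:, 2] = (0.0000,-2.0073,-2.3052)
J_ω[:, 2] = z_2
entry J[3][2] = 1.0000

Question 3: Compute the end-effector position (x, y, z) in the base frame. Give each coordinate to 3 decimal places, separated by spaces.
2.586 -4.305 3.007

after link 1: o_1 = (4.0000, 0.0000, 3.0000)
after link 2: o_2 = (4.0000, -2.0000, 1.0000)
after link 3: o_3 = (8.0000, -2.0000, 1.0000)
after link 4: o_4 = (4.0000, -1.0000, 2.7321)
after link 5: o_5 = (2.5858, -4.3052, 3.0073)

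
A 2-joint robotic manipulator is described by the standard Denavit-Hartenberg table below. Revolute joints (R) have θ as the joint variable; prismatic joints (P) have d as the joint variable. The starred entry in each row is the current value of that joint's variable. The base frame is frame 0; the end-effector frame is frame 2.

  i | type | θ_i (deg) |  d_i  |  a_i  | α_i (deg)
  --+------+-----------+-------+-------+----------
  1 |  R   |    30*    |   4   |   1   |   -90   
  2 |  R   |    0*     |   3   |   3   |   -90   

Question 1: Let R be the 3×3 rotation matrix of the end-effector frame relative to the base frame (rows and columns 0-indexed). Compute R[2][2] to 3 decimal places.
-1.000

End-effector z-axis (col 2 of R) = (-0.0000,0.0000,-1.0000)
R[2][2] = -1.0000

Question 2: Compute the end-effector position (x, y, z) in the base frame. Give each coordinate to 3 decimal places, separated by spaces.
1.964 4.598 4.000

after link 1: o_1 = (0.8660, 0.5000, 4.0000)
after link 2: o_2 = (1.9641, 4.5981, 4.0000)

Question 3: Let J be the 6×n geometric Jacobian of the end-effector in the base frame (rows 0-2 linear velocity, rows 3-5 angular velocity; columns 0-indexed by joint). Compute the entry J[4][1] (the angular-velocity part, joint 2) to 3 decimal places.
axis z_1 = (-0.5000,0.8660,0.0000); lever o_n−o_1 = (1.0981,4.0981,0.0000)
cross product → J_v[:, 1] = (-0.0000,0.0000,-3.0000)
J_ω[:, 1] = z_1
entry J[4][1] = 0.8660

0.866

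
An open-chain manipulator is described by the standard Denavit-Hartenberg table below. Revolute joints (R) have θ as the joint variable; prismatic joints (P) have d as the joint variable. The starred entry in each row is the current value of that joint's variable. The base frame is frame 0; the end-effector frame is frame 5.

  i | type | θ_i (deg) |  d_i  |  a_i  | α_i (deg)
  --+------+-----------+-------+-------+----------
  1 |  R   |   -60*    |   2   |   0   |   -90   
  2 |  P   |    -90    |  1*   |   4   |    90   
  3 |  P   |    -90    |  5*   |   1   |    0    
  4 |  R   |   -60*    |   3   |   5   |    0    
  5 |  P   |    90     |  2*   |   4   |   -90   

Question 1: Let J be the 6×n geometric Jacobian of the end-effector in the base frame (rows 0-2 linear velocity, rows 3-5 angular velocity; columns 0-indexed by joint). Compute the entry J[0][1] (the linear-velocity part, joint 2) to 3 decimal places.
prismatic axis z_1 = (0.8660,0.5000,0.0000)
J_v[:, 1] = z_1; J_ω[:, 1] = (0,0,0)
entry J[0][1] = 0.8660

0.866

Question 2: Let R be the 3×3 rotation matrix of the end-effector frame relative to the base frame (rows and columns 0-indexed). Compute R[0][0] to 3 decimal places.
-0.750

End-effector x-axis (col 0 of R) = (-0.7500,-0.4330,0.5000)
R[0][0] = -0.7500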